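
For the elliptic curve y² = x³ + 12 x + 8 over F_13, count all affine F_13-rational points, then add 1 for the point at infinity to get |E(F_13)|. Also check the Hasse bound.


Affine points = {(2, 1), (2, 12), (4, 4), (4, 9), (6, 6), (6, 7), (9, 0), (10, 6), (10, 7)}; affine count = 9; |E(F_13)| = 10.

Discriminant check: Δ ∝ 4a³ + 27b² = 4·12³ + 27·8² = 4·1728 + 27·64 ≡ 8 (mod 13). Nonzero ⇒ E is nonsingular.
For each x ∈ F_13, compute rhs = x³ + 12·x + 8 mod 13, then count y ∈ F_13 with y² ≡ rhs.
  x = 0: rhs = 8, matching y values: none (0 points).
  x = 1: rhs = 8, matching y values: none (0 points).
  x = 2: rhs = 1, matching y values: 1, 12 (2 points).
  x = 3: rhs = 6, matching y values: none (0 points).
  x = 4: rhs = 3, matching y values: 4, 9 (2 points).
  x = 5: rhs = 11, matching y values: none (0 points).
  x = 6: rhs = 10, matching y values: 6, 7 (2 points).
  x = 7: rhs = 6, matching y values: none (0 points).
  x = 8: rhs = 5, matching y values: none (0 points).
  x = 9: rhs = 0, matching y values: 0 (1 points).
  x = 10: rhs = 10, matching y values: 6, 7 (2 points).
  x = 11: rhs = 2, matching y values: none (0 points).
  x = 12: rhs = 8, matching y values: none (0 points).
Total affine count: 9.
Full point count |E(F_13)| = 9 + 1 = 10.
Hasse bound: |10 − (13+1)| = |-4| = 4 ≤ 2√13 ≈ 7.2111 ✓.


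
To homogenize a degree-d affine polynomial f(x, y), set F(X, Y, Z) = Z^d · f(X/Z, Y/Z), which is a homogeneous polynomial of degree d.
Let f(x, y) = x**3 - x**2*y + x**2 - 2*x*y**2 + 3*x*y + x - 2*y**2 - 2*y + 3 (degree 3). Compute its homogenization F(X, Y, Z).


F(X, Y, Z) = X**3 - X**2*Y + X**2*Z - 2*X*Y**2 + 3*X*Y*Z + X*Z**2 - 2*Y**2*Z - 2*Y*Z**2 + 3*Z**3

deg(f) = 3.
Substitute x = X/Z, y = Y/Z into f, then multiply by Z^3.
  monomial 1·x^3·y^0 ↦ 1·X^3·Y^0·Z^0.
  monomial -1·x^2·y^1 ↦ -1·X^2·Y^1·Z^0.
  monomial 1·x^2·y^0 ↦ 1·X^2·Y^0·Z^1.
  monomial -2·x^1·y^2 ↦ -2·X^1·Y^2·Z^0.
  monomial 3·x^1·y^1 ↦ 3·X^1·Y^1·Z^1.
  monomial 1·x^1·y^0 ↦ 1·X^1·Y^0·Z^2.
  monomial -2·x^0·y^2 ↦ -2·X^0·Y^2·Z^1.
  monomial -2·x^0·y^1 ↦ -2·X^0·Y^1·Z^2.
  monomial 3·x^0·y^0 ↦ 3·X^0·Y^0·Z^3.
Collecting: F(X, Y, Z) = X**3 - X**2*Y + X**2*Z - 2*X*Y**2 + 3*X*Y*Z + X*Z**2 - 2*Y**2*Z - 2*Y*Z**2 + 3*Z**3.


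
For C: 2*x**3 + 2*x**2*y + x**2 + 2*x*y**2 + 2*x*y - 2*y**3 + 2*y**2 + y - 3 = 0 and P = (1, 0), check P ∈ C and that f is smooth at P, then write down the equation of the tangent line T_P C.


Tangent line at P: 8*x + 5*y - 8 = 0.

Step 1: f(1, 0) = 0, so P lies on C.
Step 2: partial derivatives
  f_x(x, y) = 6*x**2 + 4*x*y + 2*x + 2*y**2 + 2*y, f_y(x, y) = 2*x**2 + 4*x*y + 2*x - 6*y**2 + 4*y + 1.
  f_x(P) = 8, f_y(P) = 5 (gradient nonzero, so P is smooth).
Step 3: tangent line at P: 8·(x − 1) + 5·(y − 0) = 0.
Expanding: 8*x + 5*y - 8 = 0.


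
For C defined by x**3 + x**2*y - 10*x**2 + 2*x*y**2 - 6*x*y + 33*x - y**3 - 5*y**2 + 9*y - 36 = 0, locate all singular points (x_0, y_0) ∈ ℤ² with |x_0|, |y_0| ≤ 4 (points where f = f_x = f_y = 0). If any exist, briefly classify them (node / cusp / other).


Singular points: {(3, 0)}; classification: node.

Compute partial derivatives:
  f_x = 3*x**2 + 2*x*y - 20*x + 2*y**2 - 6*y + 33.
  f_y = x**2 + 4*x*y - 6*x - 3*y**2 - 10*y + 9.
Scan x_0 ∈ {−4, ..., 4}. For each x_0, f_y(x_0, y) is a polynomial in y; find its integer roots y ∈ {−4, ..., 4}, then test f_x and f at those candidates.
  x = -4: f_y(-4, y) = -3*y**2 - 26*y + 49; no integer root y with |y| ≤ 4.
  x = -3: f_y(-3, y) = -3*y**2 - 22*y + 36; no integer root y with |y| ≤ 4.
  x = -2: f_y(-2, y) = -3*y**2 - 18*y + 25; no integer root y with |y| ≤ 4.
  x = -1: f_y(-1, y) = -3*y**2 - 14*y + 16; no integer root y with |y| ≤ 4.
  x = 0: f_y(0, y) = -3*y**2 - 10*y + 9; no integer root y with |y| ≤ 4.
  x = 1: f_y(1, y) = -3*y**2 - 6*y + 4; no integer root y with |y| ≤ 4.
  x = 2: f_y(2, y) = -3*y**2 - 2*y + 1; vanishes at y ∈ {-1}. (2, -1): f_x = 9 ≠ 0.
  x = 3: f_y(3, y) = -3*y**2 + 2*y; vanishes at y ∈ {0}. (3, 0): f_x = 0, f = 0 — SINGULAR.
  x = 4: f_y(4, y) = -3*y**2 + 6*y + 1; no integer root y with |y| ≤ 4.
Only singular point on the grid: (3, 0).
Classify: substitute x = 3 + u, y = 0 + v and expand: f = u**3 + u**2*v - u**2 + 2*u*v**2 - v**3 + v**2.
No constant or linear terms (consistent with a singular point). Quadratic part: -u**2 + v**2. Cubic part: u**3 + u**2*v + 2*u*v**2 - v**3.
The quadratic part v**2 - u**2 = (v − u)(v + u) splits into two distinct linear factors, so there are two distinct tangent lines y − 0 = ±(x − 3) — this is a node (ordinary double point).
Classification: node.


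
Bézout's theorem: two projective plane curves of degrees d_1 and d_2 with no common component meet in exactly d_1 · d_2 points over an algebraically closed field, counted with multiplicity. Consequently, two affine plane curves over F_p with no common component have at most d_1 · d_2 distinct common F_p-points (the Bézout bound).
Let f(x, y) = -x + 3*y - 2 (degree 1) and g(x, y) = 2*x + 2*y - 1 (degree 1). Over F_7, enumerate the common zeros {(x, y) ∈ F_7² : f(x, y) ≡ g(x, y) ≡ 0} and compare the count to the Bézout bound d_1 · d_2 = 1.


Common zeros: {(6, 5)}; count = 1; Bézout bound = 1.

deg(f) = 1, deg(g) = 1, so Bézout bound = 1.
Scan x ∈ F_7. For each x, list the y ∈ F_7 with f(x, y) ≡ 0 and those with g(x, y) ≡ 0 (mod 7); the common zeros in that column are the intersection.
  x = 0: f ≡ 0 at y ∈ {3}; g ≡ 0 at y ∈ {4}; common: ∅.
  x = 1: f ≡ 0 at y ∈ {1}; g ≡ 0 at y ∈ {3}; common: ∅.
  x = 2: f ≡ 0 at y ∈ {6}; g ≡ 0 at y ∈ {2}; common: ∅.
  x = 3: f ≡ 0 at y ∈ {4}; g ≡ 0 at y ∈ {1}; common: ∅.
  x = 4: f ≡ 0 at y ∈ {2}; g ≡ 0 at y ∈ {0}; common: ∅.
  x = 5: f ≡ 0 at y ∈ {0}; g ≡ 0 at y ∈ {6}; common: ∅.
  x = 6: f ≡ 0 at y ∈ {5}; g ≡ 0 at y ∈ {5}; common: {5}.
Collecting: common zeros = {(6, 5)}, so the count is 1.
Comparison with the Bézout bound: 1 ≤ 1 = deg(f)·deg(g), as expected for curves with no common component (the bound is attained).


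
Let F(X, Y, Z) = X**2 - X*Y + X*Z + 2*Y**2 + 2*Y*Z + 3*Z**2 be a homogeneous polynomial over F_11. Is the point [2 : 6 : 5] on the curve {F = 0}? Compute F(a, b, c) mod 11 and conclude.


F(2,6,5) ≡ 0 (mod 11); P is on the curve.

Evaluate F(2, 6, 5) term-by-term (mod 11).
  X**2 ↦ 1·4·1·1 = 4
  -X*Y ↦ -1·2·6·1 = -12
  X*Z ↦ 1·2·1·5 = 10
  2*Y**2 ↦ 2·1·36·1 = 72
  2*Y*Z ↦ 2·1·6·5 = 60
  3*Z**2 ↦ 3·1·1·25 = 75
Sum: F(2, 6, 5) = (4) + (-12) + (10) + (72) + (60) + (75) = 209.
Reducing mod 11: 209 ≡ 0 (mod 11).
Since F(a, b, c) ≡ 0 (mod 11), P lies on the curve.


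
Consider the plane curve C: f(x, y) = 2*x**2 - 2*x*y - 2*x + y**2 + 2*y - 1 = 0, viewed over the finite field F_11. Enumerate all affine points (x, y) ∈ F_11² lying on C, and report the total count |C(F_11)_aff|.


Affine F_11-points: {(1, 1), (1, 10), (2, 4), (2, 9), (3, 0), (3, 4), (8, 5), (8, 9), (9, 0), (9, 5), (10, 8), (10, 10)}; count = 12.

For each of the 121 pairs (x, y) ∈ F_11², evaluate f(x, y) mod 11. Record the zeros.
  x = 0: [0↦10, 1↦2, 2↦7, 3↦3, 4↦1, 5↦1, 6↦3, 7↦7, 8↦2, 9↦10, 10↦9]  zeros at y ∈ ∅
  x = 1: [0↦10, 1↦0, 2↦3, 3↦8, 4↦4, 5↦2, 6↦2, 7↦4, 8↦8, 9↦3, 10↦0]  zeros at y ∈ {1, 10}
  x = 2: [0↦3, 1↦2, 2↦3, 3↦6, 4↦0, 5↦7, 6↦5, 7↦5, 8↦7, 9↦0, 10↦6]  zeros at y ∈ {4, 9}
  x = 3: [0↦0, 1↦8, 2↦7, 3↦8, 4↦0, 5↦5, 6↦1, 7↦10, 8↦10, 9↦1, 10↦5]  zeros at y ∈ {0, 4}
  x = 4: [0↦1, 1↦7, 2↦4, 3↦3, 4↦4, 5↦7, 6↦1, 7↦8, 8↦6, 9↦6, 10↦8]  zeros at y ∈ ∅
  x = 5: [0↦6, 1↦10, 2↦5, 3↦2, 4↦1, 5↦2, 6↦5, 7↦10, 8↦6, 9↦4, 10↦4]  zeros at y ∈ ∅
  x = 6: [0↦4, 1↦6, 2↦10, 3↦5, 4↦2, 5↦1, 6↦2, 7↦5, 8↦10, 9↦6, 10↦4]  zeros at y ∈ ∅
  x = 7: [0↦6, 1↦6, 2↦8, 3↦1, 4↦7, 5↦4, 6↦3, 7↦4, 8↦7, 9↦1, 10↦8]  zeros at y ∈ ∅
  x = 8: [0↦1, 1↦10, 2↦10, 3↦1, 4↦5, 5↦0, 6↦8, 7↦7, 8↦8, 9↦0, 10↦5]  zeros at y ∈ {5, 9}
  x = 9: [0↦0, 1↦7, 2↦5, 3↦5, 4↦7, 5↦0, 6↦6, 7↦3, 8↦2, 9↦3, 10↦6]  zeros at y ∈ {0, 5}
  x = 10: [0↦3, 1↦8, 2↦4, 3↦2, 4↦2, 5↦4, 6↦8, 7↦3, 8↦0, 9↦10, 10↦0]  zeros at y ∈ {8, 10}
Collecting zeros: affine points = {(1, 1), (1, 10), (2, 4), (2, 9), (3, 0), (3, 4), (8, 5), (8, 9), (9, 0), (9, 5), (10, 8), (10, 10)}.
Total count |C(F_11)_aff| = 12.


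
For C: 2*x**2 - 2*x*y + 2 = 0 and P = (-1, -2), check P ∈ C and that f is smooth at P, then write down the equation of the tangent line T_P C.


Tangent line at P: 2*y + 4 = 0.

Step 1: f(-1, -2) = 0, so P lies on C.
Step 2: partial derivatives
  f_x(x, y) = 4*x - 2*y, f_y(x, y) = -2*x.
  f_x(P) = 0, f_y(P) = 2 (gradient nonzero, so P is smooth).
Step 3: tangent line at P: 0·(x − -1) + 2·(y − -2) = 0.
Expanding: 2*y + 4 = 0.


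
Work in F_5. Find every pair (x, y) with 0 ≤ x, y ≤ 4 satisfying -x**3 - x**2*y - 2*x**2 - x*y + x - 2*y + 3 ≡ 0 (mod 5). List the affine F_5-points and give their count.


Affine F_5-points: {(0, 4), (1, 4), (2, 3), (3, 4), (4, 3)}; count = 5.

For each of the 25 pairs (x, y) ∈ F_5², evaluate f(x, y) mod 5. Record the zeros.
  x = 0: [0↦3, 1↦1, 2↦4, 3↦2, 4↦0]  zeros at y ∈ {4}
  x = 1: [0↦1, 1↦2, 2↦3, 3↦4, 4↦0]  zeros at y ∈ {4}
  x = 2: [0↦4, 1↦1, 2↦3, 3↦0, 4↦2]  zeros at y ∈ {3}
  x = 3: [0↦1, 1↦2, 2↦3, 3↦4, 4↦0]  zeros at y ∈ {4}
  x = 4: [0↦1, 1↦4, 2↦2, 3↦0, 4↦3]  zeros at y ∈ {3}
Collecting zeros: affine points = {(0, 4), (1, 4), (2, 3), (3, 4), (4, 3)}.
Total count |C(F_5)_aff| = 5.


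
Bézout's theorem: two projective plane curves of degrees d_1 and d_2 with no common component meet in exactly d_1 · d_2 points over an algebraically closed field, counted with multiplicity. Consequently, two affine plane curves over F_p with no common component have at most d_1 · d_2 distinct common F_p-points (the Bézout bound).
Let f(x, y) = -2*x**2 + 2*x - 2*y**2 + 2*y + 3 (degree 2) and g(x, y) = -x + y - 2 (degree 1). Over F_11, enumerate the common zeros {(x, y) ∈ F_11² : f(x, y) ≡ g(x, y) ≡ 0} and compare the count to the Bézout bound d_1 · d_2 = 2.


Common zeros: {(5, 7)}; count = 1; Bézout bound = 2.

deg(f) = 2, deg(g) = 1, so Bézout bound = 2.
Scan x ∈ F_11. For each x, list the y ∈ F_11 with f(x, y) ≡ 0 and those with g(x, y) ≡ 0 (mod 11); the common zeros in that column are the intersection.
  x = 0: f ≡ 0 at y ∈ ∅; g ≡ 0 at y ∈ {2}; common: ∅.
  x = 1: f ≡ 0 at y ∈ ∅; g ≡ 0 at y ∈ {3}; common: ∅.
  x = 2: f ≡ 0 at y ∈ ∅; g ≡ 0 at y ∈ {4}; common: ∅.
  x = 3: f ≡ 0 at y ∈ {4, 8}; g ≡ 0 at y ∈ {5}; common: ∅.
  x = 4: f ≡ 0 at y ∈ {3, 9}; g ≡ 0 at y ∈ {6}; common: ∅.
  x = 5: f ≡ 0 at y ∈ {5, 7}; g ≡ 0 at y ∈ {7}; common: {7}.
  x = 6: f ≡ 0 at y ∈ ∅; g ≡ 0 at y ∈ {8}; common: ∅.
  x = 7: f ≡ 0 at y ∈ {5, 7}; g ≡ 0 at y ∈ {9}; common: ∅.
  x = 8: f ≡ 0 at y ∈ {3, 9}; g ≡ 0 at y ∈ {10}; common: ∅.
  x = 9: f ≡ 0 at y ∈ {4, 8}; g ≡ 0 at y ∈ {0}; common: ∅.
  x = 10: f ≡ 0 at y ∈ ∅; g ≡ 0 at y ∈ {1}; common: ∅.
Collecting: common zeros = {(5, 7)}, so the count is 1.
Comparison with the Bézout bound: 1 ≤ 2 = deg(f)·deg(g), as expected for curves with no common component (the affine F_11-count falls short of the bound because intersections may lie at infinity, over extension fields, or carry multiplicity).


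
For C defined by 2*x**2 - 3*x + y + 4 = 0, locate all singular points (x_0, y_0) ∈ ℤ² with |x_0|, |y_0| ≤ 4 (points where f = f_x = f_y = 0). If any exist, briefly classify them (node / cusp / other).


No singular points in the scanned grid; C is smooth there.

Compute partial derivatives:
  f_x = 4*x - 3.
  f_y = 1.
f_y = 1 is a nonzero constant, so f_y never vanishes: no point (x, y) can satisfy f = f_x = f_y = 0. In particular no (x, y) ∈ {−4, ..., 4}² is singular; the curve is smooth.


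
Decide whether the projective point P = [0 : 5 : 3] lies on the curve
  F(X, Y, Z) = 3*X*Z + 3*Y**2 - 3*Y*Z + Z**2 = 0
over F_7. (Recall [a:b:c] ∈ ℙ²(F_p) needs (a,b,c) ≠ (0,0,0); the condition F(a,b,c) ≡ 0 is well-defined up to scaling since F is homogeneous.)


F(0,5,3) ≡ 4 (mod 7); P is NOT on the curve.

Evaluate F(0, 5, 3) term-by-term (mod 7).
  3*X*Z ↦ 3·0·1·3 = 0
  3*Y**2 ↦ 3·1·25·1 = 75
  -3*Y*Z ↦ -3·1·5·3 = -45
  Z**2 ↦ 1·1·1·9 = 9
Sum: F(0, 5, 3) = (0) + (75) + (-45) + (9) = 39.
Reducing mod 7: 39 ≡ 4 (mod 7).
Since F(a, b, c) ≡ 4 ≠ 0 (mod 7), P does NOT lie on the curve.


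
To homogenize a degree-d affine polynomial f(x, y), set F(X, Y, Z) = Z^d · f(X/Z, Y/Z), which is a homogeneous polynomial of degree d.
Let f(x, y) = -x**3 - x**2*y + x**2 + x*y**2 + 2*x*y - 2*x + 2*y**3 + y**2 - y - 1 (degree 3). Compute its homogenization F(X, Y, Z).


F(X, Y, Z) = -X**3 - X**2*Y + X**2*Z + X*Y**2 + 2*X*Y*Z - 2*X*Z**2 + 2*Y**3 + Y**2*Z - Y*Z**2 - Z**3

deg(f) = 3.
Substitute x = X/Z, y = Y/Z into f, then multiply by Z^3.
  monomial -1·x^3·y^0 ↦ -1·X^3·Y^0·Z^0.
  monomial -1·x^2·y^1 ↦ -1·X^2·Y^1·Z^0.
  monomial 1·x^2·y^0 ↦ 1·X^2·Y^0·Z^1.
  monomial 1·x^1·y^2 ↦ 1·X^1·Y^2·Z^0.
  monomial 2·x^1·y^1 ↦ 2·X^1·Y^1·Z^1.
  monomial -2·x^1·y^0 ↦ -2·X^1·Y^0·Z^2.
  monomial 2·x^0·y^3 ↦ 2·X^0·Y^3·Z^0.
  monomial 1·x^0·y^2 ↦ 1·X^0·Y^2·Z^1.
  monomial -1·x^0·y^1 ↦ -1·X^0·Y^1·Z^2.
  monomial -1·x^0·y^0 ↦ -1·X^0·Y^0·Z^3.
Collecting: F(X, Y, Z) = -X**3 - X**2*Y + X**2*Z + X*Y**2 + 2*X*Y*Z - 2*X*Z**2 + 2*Y**3 + Y**2*Z - Y*Z**2 - Z**3.


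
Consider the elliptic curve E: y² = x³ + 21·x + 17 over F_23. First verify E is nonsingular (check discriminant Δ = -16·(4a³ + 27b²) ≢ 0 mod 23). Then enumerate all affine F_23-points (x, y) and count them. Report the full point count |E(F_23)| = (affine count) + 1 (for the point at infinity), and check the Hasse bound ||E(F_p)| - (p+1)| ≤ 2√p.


Affine points = {(1, 4), (1, 19), (4, 2), (4, 21), (7, 1), (7, 22), (10, 10), (10, 13), (13, 7), (13, 16), (15, 2), (15, 21), (21, 6), (21, 17), (22, 8), (22, 15)}; affine count = 16; |E(F_23)| = 17.

Discriminant check: Δ ∝ 4a³ + 27b² = 4·21³ + 27·17² = 4·9261 + 27·289 ≡ 20 (mod 23). Nonzero ⇒ E is nonsingular.
For each x ∈ F_23, compute rhs = x³ + 21·x + 17 mod 23, then count y ∈ F_23 with y² ≡ rhs.
  x = 0: rhs = 17, matching y values: none (0 points).
  x = 1: rhs = 16, matching y values: 4, 19 (2 points).
  x = 2: rhs = 21, matching y values: none (0 points).
  x = 3: rhs = 15, matching y values: none (0 points).
  x = 4: rhs = 4, matching y values: 2, 21 (2 points).
  x = 5: rhs = 17, matching y values: none (0 points).
  x = 6: rhs = 14, matching y values: none (0 points).
  x = 7: rhs = 1, matching y values: 1, 22 (2 points).
  x = 8: rhs = 7, matching y values: none (0 points).
  x = 9: rhs = 15, matching y values: none (0 points).
  x = 10: rhs = 8, matching y values: 10, 13 (2 points).
  x = 11: rhs = 15, matching y values: none (0 points).
  x = 12: rhs = 19, matching y values: none (0 points).
  x = 13: rhs = 3, matching y values: 7, 16 (2 points).
  x = 14: rhs = 19, matching y values: none (0 points).
  x = 15: rhs = 4, matching y values: 2, 21 (2 points).
  x = 16: rhs = 10, matching y values: none (0 points).
  x = 17: rhs = 20, matching y values: none (0 points).
  x = 18: rhs = 17, matching y values: none (0 points).
  x = 19: rhs = 7, matching y values: none (0 points).
  x = 20: rhs = 19, matching y values: none (0 points).
  x = 21: rhs = 13, matching y values: 6, 17 (2 points).
  x = 22: rhs = 18, matching y values: 8, 15 (2 points).
Total affine count: 16.
Full point count |E(F_23)| = 16 + 1 = 17.
Hasse bound: |17 − (23+1)| = |-7| = 7 ≤ 2√23 ≈ 9.5917 ✓.


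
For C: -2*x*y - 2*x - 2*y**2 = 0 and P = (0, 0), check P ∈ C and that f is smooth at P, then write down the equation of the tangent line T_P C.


Tangent line at P: -2*x = 0.

Step 1: f(0, 0) = 0, so P lies on C.
Step 2: partial derivatives
  f_x(x, y) = -2*y - 2, f_y(x, y) = -2*x - 4*y.
  f_x(P) = -2, f_y(P) = 0 (gradient nonzero, so P is smooth).
Step 3: tangent line at P: -2·(x − 0) + 0·(y − 0) = 0.
Expanding: -2*x = 0.


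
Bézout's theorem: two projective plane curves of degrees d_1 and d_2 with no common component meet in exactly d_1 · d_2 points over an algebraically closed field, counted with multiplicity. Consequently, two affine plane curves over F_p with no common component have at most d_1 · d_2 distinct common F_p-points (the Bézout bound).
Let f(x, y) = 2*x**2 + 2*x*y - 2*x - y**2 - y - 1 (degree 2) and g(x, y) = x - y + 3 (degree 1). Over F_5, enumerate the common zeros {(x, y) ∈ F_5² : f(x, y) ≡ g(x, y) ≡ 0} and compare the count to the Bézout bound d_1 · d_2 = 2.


Common zeros: {(3, 1)}; count = 1; Bézout bound = 2.

deg(f) = 2, deg(g) = 1, so Bézout bound = 2.
Scan x ∈ F_5. For each x, list the y ∈ F_5 with f(x, y) ≡ 0 and those with g(x, y) ≡ 0 (mod 5); the common zeros in that column are the intersection.
  x = 0: f ≡ 0 at y ∈ ∅; g ≡ 0 at y ∈ {3}; common: ∅.
  x = 1: f ≡ 0 at y ∈ ∅; g ≡ 0 at y ∈ {4}; common: ∅.
  x = 2: f ≡ 0 at y ∈ {1, 2}; g ≡ 0 at y ∈ {0}; common: ∅.
  x = 3: f ≡ 0 at y ∈ {1, 4}; g ≡ 0 at y ∈ {1}; common: {1}.
  x = 4: f ≡ 0 at y ∈ {3, 4}; g ≡ 0 at y ∈ {2}; common: ∅.
Collecting: common zeros = {(3, 1)}, so the count is 1.
Comparison with the Bézout bound: 1 ≤ 2 = deg(f)·deg(g), as expected for curves with no common component (the affine F_5-count falls short of the bound because intersections may lie at infinity, over extension fields, or carry multiplicity).


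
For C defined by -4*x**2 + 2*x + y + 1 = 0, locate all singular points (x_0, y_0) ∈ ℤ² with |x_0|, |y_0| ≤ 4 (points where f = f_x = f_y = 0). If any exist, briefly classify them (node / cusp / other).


No singular points in the scanned grid; C is smooth there.

Compute partial derivatives:
  f_x = 2 - 8*x.
  f_y = 1.
f_y = 1 is a nonzero constant, so f_y never vanishes: no point (x, y) can satisfy f = f_x = f_y = 0. In particular no (x, y) ∈ {−4, ..., 4}² is singular; the curve is smooth.


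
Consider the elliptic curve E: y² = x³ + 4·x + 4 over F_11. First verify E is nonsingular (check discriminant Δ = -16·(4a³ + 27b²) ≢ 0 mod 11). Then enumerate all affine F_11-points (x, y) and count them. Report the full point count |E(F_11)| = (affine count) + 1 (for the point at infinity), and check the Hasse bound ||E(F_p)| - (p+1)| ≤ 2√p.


Affine points = {(0, 2), (0, 9), (1, 3), (1, 8), (2, 3), (2, 8), (7, 1), (7, 10), (8, 3), (8, 8)}; affine count = 10; |E(F_11)| = 11.

Discriminant check: Δ ∝ 4a³ + 27b² = 4·4³ + 27·4² = 4·64 + 27·16 ≡ 6 (mod 11). Nonzero ⇒ E is nonsingular.
For each x ∈ F_11, compute rhs = x³ + 4·x + 4 mod 11, then count y ∈ F_11 with y² ≡ rhs.
  x = 0: rhs = 4, matching y values: 2, 9 (2 points).
  x = 1: rhs = 9, matching y values: 3, 8 (2 points).
  x = 2: rhs = 9, matching y values: 3, 8 (2 points).
  x = 3: rhs = 10, matching y values: none (0 points).
  x = 4: rhs = 7, matching y values: none (0 points).
  x = 5: rhs = 6, matching y values: none (0 points).
  x = 6: rhs = 2, matching y values: none (0 points).
  x = 7: rhs = 1, matching y values: 1, 10 (2 points).
  x = 8: rhs = 9, matching y values: 3, 8 (2 points).
  x = 9: rhs = 10, matching y values: none (0 points).
  x = 10: rhs = 10, matching y values: none (0 points).
Total affine count: 10.
Full point count |E(F_11)| = 10 + 1 = 11.
Hasse bound: |11 − (11+1)| = |-1| = 1 ≤ 2√11 ≈ 6.6332 ✓.


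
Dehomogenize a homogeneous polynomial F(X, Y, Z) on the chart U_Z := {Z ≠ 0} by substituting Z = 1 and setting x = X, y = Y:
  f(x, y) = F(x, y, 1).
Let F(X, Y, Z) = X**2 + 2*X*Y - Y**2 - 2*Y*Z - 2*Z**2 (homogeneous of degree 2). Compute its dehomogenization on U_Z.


f(x, y) = x**2 + 2*x*y - y**2 - 2*y - 2

On U_Z we set Z = 1. Each monomial c·X^i·Y^j·Z^k in F becomes c·x^i·y^j·1^k = c·x^i·y^j.
Substituting Z = 1: F(X, Y, 1) = x**2 + 2*x*y - y**2 - 2*y - 2.
Note: deg(f) ≤ deg(F) = 2; strict inequality happens when F is divisible by Z (lost terms).


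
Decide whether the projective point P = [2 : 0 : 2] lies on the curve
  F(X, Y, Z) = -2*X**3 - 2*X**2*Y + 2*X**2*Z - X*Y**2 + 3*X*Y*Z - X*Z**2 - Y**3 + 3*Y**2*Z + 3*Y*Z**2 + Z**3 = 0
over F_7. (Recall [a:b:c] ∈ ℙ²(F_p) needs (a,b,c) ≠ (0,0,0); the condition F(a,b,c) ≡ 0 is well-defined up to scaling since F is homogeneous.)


F(2,0,2) ≡ 0 (mod 7); P is on the curve.

Evaluate F(2, 0, 2) term-by-term (mod 7).
  -2*X**3 ↦ -2·8·1·1 = -16
  -2*X**2*Y ↦ -2·4·0·1 = 0
  2*X**2*Z ↦ 2·4·1·2 = 16
  -X*Y**2 ↦ -1·2·0·1 = 0
  3*X*Y*Z ↦ 3·2·0·2 = 0
  -X*Z**2 ↦ -1·2·1·4 = -8
  -Y**3 ↦ -1·1·0·1 = 0
  3*Y**2*Z ↦ 3·1·0·2 = 0
  3*Y*Z**2 ↦ 3·1·0·4 = 0
  Z**3 ↦ 1·1·1·8 = 8
Sum: F(2, 0, 2) = (-16) + (0) + (16) + (0) + (0) + (-8) + (0) + (0) + (0) + (8) = 0.
Reducing mod 7: 0 ≡ 0 (mod 7).
Since F(a, b, c) ≡ 0 (mod 7), P lies on the curve.


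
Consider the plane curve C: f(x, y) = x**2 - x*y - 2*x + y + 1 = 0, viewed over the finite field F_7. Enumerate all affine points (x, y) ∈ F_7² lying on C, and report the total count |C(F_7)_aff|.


Affine F_7-points: {(0, 6), (1, 0), (1, 1), (1, 2), (1, 3), (1, 4), (1, 5), (1, 6), (2, 1), (3, 2), (4, 3), (5, 4), (6, 5)}; count = 13.

For each of the 49 pairs (x, y) ∈ F_7², evaluate f(x, y) mod 7. Record the zeros.
  x = 0: [0↦1, 1↦2, 2↦3, 3↦4, 4↦5, 5↦6, 6↦0]  zeros at y ∈ {6}
  x = 1: [0↦0, 1↦0, 2↦0, 3↦0, 4↦0, 5↦0, 6↦0]  zeros at y ∈ {0, 1, 2, 3, 4, 5, 6}
  x = 2: [0↦1, 1↦0, 2↦6, 3↦5, 4↦4, 5↦3, 6↦2]  zeros at y ∈ {1}
  x = 3: [0↦4, 1↦2, 2↦0, 3↦5, 4↦3, 5↦1, 6↦6]  zeros at y ∈ {2}
  x = 4: [0↦2, 1↦6, 2↦3, 3↦0, 4↦4, 5↦1, 6↦5]  zeros at y ∈ {3}
  x = 5: [0↦2, 1↦5, 2↦1, 3↦4, 4↦0, 5↦3, 6↦6]  zeros at y ∈ {4}
  x = 6: [0↦4, 1↦6, 2↦1, 3↦3, 4↦5, 5↦0, 6↦2]  zeros at y ∈ {5}
Collecting zeros: affine points = {(0, 6), (1, 0), (1, 1), (1, 2), (1, 3), (1, 4), (1, 5), (1, 6), (2, 1), (3, 2), (4, 3), (5, 4), (6, 5)}.
Total count |C(F_7)_aff| = 13.


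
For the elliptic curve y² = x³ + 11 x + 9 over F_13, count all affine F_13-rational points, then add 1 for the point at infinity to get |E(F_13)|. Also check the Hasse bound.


Affine points = {(0, 3), (0, 10), (2, 0), (3, 2), (3, 11), (4, 0), (7, 0), (10, 1), (10, 12), (12, 6), (12, 7)}; affine count = 11; |E(F_13)| = 12.

Discriminant check: Δ ∝ 4a³ + 27b² = 4·11³ + 27·9² = 4·1331 + 27·81 ≡ 10 (mod 13). Nonzero ⇒ E is nonsingular.
For each x ∈ F_13, compute rhs = x³ + 11·x + 9 mod 13, then count y ∈ F_13 with y² ≡ rhs.
  x = 0: rhs = 9, matching y values: 3, 10 (2 points).
  x = 1: rhs = 8, matching y values: none (0 points).
  x = 2: rhs = 0, matching y values: 0 (1 points).
  x = 3: rhs = 4, matching y values: 2, 11 (2 points).
  x = 4: rhs = 0, matching y values: 0 (1 points).
  x = 5: rhs = 7, matching y values: none (0 points).
  x = 6: rhs = 5, matching y values: none (0 points).
  x = 7: rhs = 0, matching y values: 0 (1 points).
  x = 8: rhs = 11, matching y values: none (0 points).
  x = 9: rhs = 5, matching y values: none (0 points).
  x = 10: rhs = 1, matching y values: 1, 12 (2 points).
  x = 11: rhs = 5, matching y values: none (0 points).
  x = 12: rhs = 10, matching y values: 6, 7 (2 points).
Total affine count: 11.
Full point count |E(F_13)| = 11 + 1 = 12.
Hasse bound: |12 − (13+1)| = |-2| = 2 ≤ 2√13 ≈ 7.2111 ✓.


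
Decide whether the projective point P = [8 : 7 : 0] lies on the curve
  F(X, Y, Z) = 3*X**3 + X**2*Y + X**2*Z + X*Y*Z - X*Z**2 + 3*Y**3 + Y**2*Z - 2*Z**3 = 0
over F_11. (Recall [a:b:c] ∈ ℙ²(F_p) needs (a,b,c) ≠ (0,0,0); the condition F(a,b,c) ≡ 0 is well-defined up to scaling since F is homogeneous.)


F(8,7,0) ≡ 10 (mod 11); P is NOT on the curve.

Evaluate F(8, 7, 0) term-by-term (mod 11).
  3*X**3 ↦ 3·512·1·1 = 1536
  X**2*Y ↦ 1·64·7·1 = 448
  X**2*Z ↦ 1·64·1·0 = 0
  X*Y*Z ↦ 1·8·7·0 = 0
  -X*Z**2 ↦ -1·8·1·0 = 0
  3*Y**3 ↦ 3·1·343·1 = 1029
  Y**2*Z ↦ 1·1·49·0 = 0
  -2*Z**3 ↦ -2·1·1·0 = 0
Sum: F(8, 7, 0) = (1536) + (448) + (0) + (0) + (0) + (1029) + (0) + (0) = 3013.
Reducing mod 11: 3013 ≡ 10 (mod 11).
Since F(a, b, c) ≡ 10 ≠ 0 (mod 11), P does NOT lie on the curve.


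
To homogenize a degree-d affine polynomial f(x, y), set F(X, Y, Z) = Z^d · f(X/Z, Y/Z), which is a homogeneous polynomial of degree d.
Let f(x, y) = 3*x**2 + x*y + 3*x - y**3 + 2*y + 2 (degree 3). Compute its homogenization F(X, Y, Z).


F(X, Y, Z) = 3*X**2*Z + X*Y*Z + 3*X*Z**2 - Y**3 + 2*Y*Z**2 + 2*Z**3

deg(f) = 3.
Substitute x = X/Z, y = Y/Z into f, then multiply by Z^3.
  monomial 3·x^2·y^0 ↦ 3·X^2·Y^0·Z^1.
  monomial 1·x^1·y^1 ↦ 1·X^1·Y^1·Z^1.
  monomial 3·x^1·y^0 ↦ 3·X^1·Y^0·Z^2.
  monomial -1·x^0·y^3 ↦ -1·X^0·Y^3·Z^0.
  monomial 2·x^0·y^1 ↦ 2·X^0·Y^1·Z^2.
  monomial 2·x^0·y^0 ↦ 2·X^0·Y^0·Z^3.
Collecting: F(X, Y, Z) = 3*X**2*Z + X*Y*Z + 3*X*Z**2 - Y**3 + 2*Y*Z**2 + 2*Z**3.


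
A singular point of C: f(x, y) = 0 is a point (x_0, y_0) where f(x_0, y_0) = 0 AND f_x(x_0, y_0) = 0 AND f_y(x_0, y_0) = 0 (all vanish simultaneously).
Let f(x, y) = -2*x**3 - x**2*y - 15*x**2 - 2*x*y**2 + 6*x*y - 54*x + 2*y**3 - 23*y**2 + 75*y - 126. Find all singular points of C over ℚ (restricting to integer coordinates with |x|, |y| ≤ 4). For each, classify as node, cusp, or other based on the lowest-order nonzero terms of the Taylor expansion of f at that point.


Singular points: {(-3, 3)}; classification: cusp.

Compute partial derivatives:
  f_x = -6*x**2 - 2*x*y - 30*x - 2*y**2 + 6*y - 54.
  f_y = -x**2 - 4*x*y + 6*x + 6*y**2 - 46*y + 75.
Scan x_0 ∈ {−4, ..., 4}. For each x_0, f_y(x_0, y) is a polynomial in y; find its integer roots y ∈ {−4, ..., 4}, then test f_x and f at those candidates.
  x = -4: f_y(-4, y) = 6*y**2 - 30*y + 35; no integer root y with |y| ≤ 4.
  x = -3: f_y(-3, y) = 6*y**2 - 34*y + 48; vanishes at y ∈ {3}. (-3, 3): f_x = 0, f = 0 — SINGULAR.
  x = -2: f_y(-2, y) = 6*y**2 - 38*y + 59; no integer root y with |y| ≤ 4.
  x = -1: f_y(-1, y) = 6*y**2 - 42*y + 68; no integer root y with |y| ≤ 4.
  x = 0: f_y(0, y) = 6*y**2 - 46*y + 75; no integer root y with |y| ≤ 4.
  x = 1: f_y(1, y) = 6*y**2 - 50*y + 80; no integer root y with |y| ≤ 4.
  x = 2: f_y(2, y) = 6*y**2 - 54*y + 83; no integer root y with |y| ≤ 4.
  x = 3: f_y(3, y) = 6*y**2 - 58*y + 84; no integer root y with |y| ≤ 4.
  x = 4: f_y(4, y) = 6*y**2 - 62*y + 83; no integer root y with |y| ≤ 4.
Only singular point on the grid: (-3, 3).
Classify: substitute x = -3 + u, y = 3 + v and expand: f = -2*u**3 - u**2*v - 2*u*v**2 + 2*v**3 + v**2.
No constant or linear terms (consistent with a singular point). Quadratic part: v**2. Cubic part: -2*u**3 - u**2*v - 2*u*v**2 + 2*v**3.
The quadratic part v**2 is a perfect square, so there is a single (double) tangent line v = 0, i.e. y = 3. Restricting the cubic part to that line (v = 0) leaves -2*u**3 ≠ 0, so f is not divisible by v and the branch is v² ≈ 2*u**3 to lowest order — this is a cusp.
Classification: cusp.


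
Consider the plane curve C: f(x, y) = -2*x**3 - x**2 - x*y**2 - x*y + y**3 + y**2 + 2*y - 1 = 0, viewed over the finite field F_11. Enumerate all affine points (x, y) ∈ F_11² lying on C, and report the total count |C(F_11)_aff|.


Affine F_11-points: {(2, 9), (3, 1), (3, 2), (3, 10), (5, 8), (8, 0), (9, 0), (9, 3), (9, 5), (10, 0), (10, 2), (10, 7)}; count = 12.

For each of the 121 pairs (x, y) ∈ F_11², evaluate f(x, y) mod 11. Record the zeros.
  x = 0: [0↦10, 1↦3, 2↦4, 3↦8, 4↦10, 5↦5, 6↦10, 7↦9, 8↦8, 9↦2, 10↦8]  zeros at y ∈ ∅
  x = 1: [0↦7, 1↦9, 2↦6, 3↦4, 4↦9, 5↦5, 6↦9, 7↦5, 8↦10, 9↦8, 10↦5]  zeros at y ∈ ∅
  x = 2: [0↦1, 1↦1, 2↦5, 3↦8, 4↦5, 5↦2, 6↦5, 7↦9, 8↦9, 9↦0, 10↦10]  zeros at y ∈ {9}
  x = 3: [0↦2, 1↦0, 2↦0, 3↦8, 4↦8, 5↦6, 6↦8, 7↦9, 8↦4, 9↦10, 10↦0]  zeros at y ∈ {1, 2, 10}
  x = 4: [0↦9, 1↦5, 2↦1, 3↦3, 4↦6, 5↦5, 6↦6, 7↦4, 8↦5, 9↦4, 10↦7]  zeros at y ∈ ∅
  x = 5: [0↦10, 1↦4, 2↦7, 3↦3, 4↦9, 5↦9, 6↦9, 7↦4, 8↦0, 9↦3, 10↦8]  zeros at y ∈ {8}
  x = 6: [0↦4, 1↦7, 2↦6, 3↦7, 4↦5, 5↦6, 6↦5, 7↦8, 8↦10, 9↦6, 10↦2]  zeros at y ∈ ∅
  x = 7: [0↦1, 1↦2, 2↦8, 3↦3, 4↦4, 5↦6, 6↦4, 7↦4, 8↦1, 9↦1, 10↦10]  zeros at y ∈ ∅
  x = 8: [0↦0, 1↦10, 2↦1, 3↦1, 4↦5, 5↦8, 6↦5, 7↦2, 8↦5, 9↦9, 10↦9]  zeros at y ∈ {0}
  x = 9: [0↦0, 1↦8, 2↦6, 3↦0, 4↦7, 5↦0, 6↦7, 7↦1, 8↦10, 9↦7, 10↦9]  zeros at y ∈ {0, 3, 5}
  x = 10: [0↦0, 1↦6, 2↦0, 3↦10, 4↦9, 5↦3, 6↦9, 7↦0, 8↦4, 9↦5, 10↦9]  zeros at y ∈ {0, 2, 7}
Collecting zeros: affine points = {(2, 9), (3, 1), (3, 2), (3, 10), (5, 8), (8, 0), (9, 0), (9, 3), (9, 5), (10, 0), (10, 2), (10, 7)}.
Total count |C(F_11)_aff| = 12.


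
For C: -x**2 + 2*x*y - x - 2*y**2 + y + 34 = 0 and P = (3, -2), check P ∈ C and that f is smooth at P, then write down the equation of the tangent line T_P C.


Tangent line at P: -11*x + 15*y + 63 = 0.

Step 1: f(3, -2) = 0, so P lies on C.
Step 2: partial derivatives
  f_x(x, y) = -2*x + 2*y - 1, f_y(x, y) = 2*x - 4*y + 1.
  f_x(P) = -11, f_y(P) = 15 (gradient nonzero, so P is smooth).
Step 3: tangent line at P: -11·(x − 3) + 15·(y − -2) = 0.
Expanding: -11*x + 15*y + 63 = 0.


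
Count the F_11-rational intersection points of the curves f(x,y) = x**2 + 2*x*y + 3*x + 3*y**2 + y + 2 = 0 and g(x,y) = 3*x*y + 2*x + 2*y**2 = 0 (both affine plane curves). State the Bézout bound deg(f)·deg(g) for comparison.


Common zeros: ∅; count = 0; Bézout bound = 4.

deg(f) = 2, deg(g) = 2, so Bézout bound = 4.
Scan x ∈ F_11. For each x, list the y ∈ F_11 with f(x, y) ≡ 0 and those with g(x, y) ≡ 0 (mod 11); the common zeros in that column are the intersection.
  x = 0: f ≡ 0 at y ∈ ∅; g ≡ 0 at y ∈ {0}; common: ∅.
  x = 1: f ≡ 0 at y ∈ {4, 6}; g ≡ 0 at y ∈ {7, 8}; common: ∅.
  x = 2: f ≡ 0 at y ∈ ∅; g ≡ 0 at y ∈ {9, 10}; common: ∅.
  x = 3: f ≡ 0 at y ∈ ∅; g ≡ 0 at y ∈ {6}; common: ∅.
  x = 4: f ≡ 0 at y ∈ ∅; g ≡ 0 at y ∈ {1, 4}; common: ∅.
  x = 5: f ≡ 0 at y ∈ ∅; g ≡ 0 at y ∈ ∅; common: ∅.
  x = 6: f ≡ 0 at y ∈ {6, 8}; g ≡ 0 at y ∈ ∅; common: ∅.
  x = 7: f ≡ 0 at y ∈ ∅; g ≡ 0 at y ∈ ∅; common: ∅.
  x = 8: f ≡ 0 at y ∈ {1, 8}; g ≡ 0 at y ∈ ∅; common: ∅.
  x = 9: f ≡ 0 at y ∈ {0, 1}; g ≡ 0 at y ∈ ∅; common: ∅.
  x = 10: f ≡ 0 at y ∈ {0, 4}; g ≡ 0 at y ∈ {2, 5}; common: ∅.
Collecting: common zeros = ∅, so the count is 0.
Comparison with the Bézout bound: 0 ≤ 4 = deg(f)·deg(g), as expected for curves with no common component (the affine F_11-count falls short of the bound because intersections may lie at infinity, over extension fields, or carry multiplicity).


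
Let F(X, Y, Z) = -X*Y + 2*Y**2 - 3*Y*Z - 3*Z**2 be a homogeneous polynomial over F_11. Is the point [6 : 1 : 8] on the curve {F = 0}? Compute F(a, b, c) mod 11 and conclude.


F(6,1,8) ≡ 0 (mod 11); P is on the curve.

Evaluate F(6, 1, 8) term-by-term (mod 11).
  -X*Y ↦ -1·6·1·1 = -6
  2*Y**2 ↦ 2·1·1·1 = 2
  -3*Y*Z ↦ -3·1·1·8 = -24
  -3*Z**2 ↦ -3·1·1·64 = -192
Sum: F(6, 1, 8) = (-6) + (2) + (-24) + (-192) = -220.
Reducing mod 11: -220 ≡ 0 (mod 11).
Since F(a, b, c) ≡ 0 (mod 11), P lies on the curve.


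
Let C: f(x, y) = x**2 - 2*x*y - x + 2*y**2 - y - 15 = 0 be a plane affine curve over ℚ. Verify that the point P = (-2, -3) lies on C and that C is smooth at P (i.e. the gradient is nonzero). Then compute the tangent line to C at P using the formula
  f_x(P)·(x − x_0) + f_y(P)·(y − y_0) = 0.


Tangent line at P: x - 9*y - 25 = 0.

Step 1: f(-2, -3) = 0, so P lies on C.
Step 2: partial derivatives
  f_x(x, y) = 2*x - 2*y - 1, f_y(x, y) = -2*x + 4*y - 1.
  f_x(P) = 1, f_y(P) = -9 (gradient nonzero, so P is smooth).
Step 3: tangent line at P: 1·(x − -2) + -9·(y − -3) = 0.
Expanding: x - 9*y - 25 = 0.


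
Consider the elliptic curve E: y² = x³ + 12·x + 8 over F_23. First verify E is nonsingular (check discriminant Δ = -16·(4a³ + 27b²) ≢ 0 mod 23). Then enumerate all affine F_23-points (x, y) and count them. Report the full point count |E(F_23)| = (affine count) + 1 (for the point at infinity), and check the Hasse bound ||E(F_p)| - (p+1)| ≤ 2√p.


Affine points = {(0, 10), (0, 13), (3, 5), (3, 18), (5, 3), (5, 20), (8, 8), (8, 15), (10, 1), (10, 22), (16, 8), (16, 15), (22, 8), (22, 15)}; affine count = 14; |E(F_23)| = 15.

Discriminant check: Δ ∝ 4a³ + 27b² = 4·12³ + 27·8² = 4·1728 + 27·64 ≡ 15 (mod 23). Nonzero ⇒ E is nonsingular.
For each x ∈ F_23, compute rhs = x³ + 12·x + 8 mod 23, then count y ∈ F_23 with y² ≡ rhs.
  x = 0: rhs = 8, matching y values: 10, 13 (2 points).
  x = 1: rhs = 21, matching y values: none (0 points).
  x = 2: rhs = 17, matching y values: none (0 points).
  x = 3: rhs = 2, matching y values: 5, 18 (2 points).
  x = 4: rhs = 5, matching y values: none (0 points).
  x = 5: rhs = 9, matching y values: 3, 20 (2 points).
  x = 6: rhs = 20, matching y values: none (0 points).
  x = 7: rhs = 21, matching y values: none (0 points).
  x = 8: rhs = 18, matching y values: 8, 15 (2 points).
  x = 9: rhs = 17, matching y values: none (0 points).
  x = 10: rhs = 1, matching y values: 1, 22 (2 points).
  x = 11: rhs = 22, matching y values: none (0 points).
  x = 12: rhs = 17, matching y values: none (0 points).
  x = 13: rhs = 15, matching y values: none (0 points).
  x = 14: rhs = 22, matching y values: none (0 points).
  x = 15: rhs = 21, matching y values: none (0 points).
  x = 16: rhs = 18, matching y values: 8, 15 (2 points).
  x = 17: rhs = 19, matching y values: none (0 points).
  x = 18: rhs = 7, matching y values: none (0 points).
  x = 19: rhs = 11, matching y values: none (0 points).
  x = 20: rhs = 14, matching y values: none (0 points).
  x = 21: rhs = 22, matching y values: none (0 points).
  x = 22: rhs = 18, matching y values: 8, 15 (2 points).
Total affine count: 14.
Full point count |E(F_23)| = 14 + 1 = 15.
Hasse bound: |15 − (23+1)| = |-9| = 9 ≤ 2√23 ≈ 9.5917 ✓.


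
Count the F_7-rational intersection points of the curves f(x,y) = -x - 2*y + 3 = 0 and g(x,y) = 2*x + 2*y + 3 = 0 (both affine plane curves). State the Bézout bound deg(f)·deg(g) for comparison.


Common zeros: {(1, 1)}; count = 1; Bézout bound = 1.

deg(f) = 1, deg(g) = 1, so Bézout bound = 1.
Scan x ∈ F_7. For each x, list the y ∈ F_7 with f(x, y) ≡ 0 and those with g(x, y) ≡ 0 (mod 7); the common zeros in that column are the intersection.
  x = 0: f ≡ 0 at y ∈ {5}; g ≡ 0 at y ∈ {2}; common: ∅.
  x = 1: f ≡ 0 at y ∈ {1}; g ≡ 0 at y ∈ {1}; common: {1}.
  x = 2: f ≡ 0 at y ∈ {4}; g ≡ 0 at y ∈ {0}; common: ∅.
  x = 3: f ≡ 0 at y ∈ {0}; g ≡ 0 at y ∈ {6}; common: ∅.
  x = 4: f ≡ 0 at y ∈ {3}; g ≡ 0 at y ∈ {5}; common: ∅.
  x = 5: f ≡ 0 at y ∈ {6}; g ≡ 0 at y ∈ {4}; common: ∅.
  x = 6: f ≡ 0 at y ∈ {2}; g ≡ 0 at y ∈ {3}; common: ∅.
Collecting: common zeros = {(1, 1)}, so the count is 1.
Comparison with the Bézout bound: 1 ≤ 1 = deg(f)·deg(g), as expected for curves with no common component (the bound is attained).


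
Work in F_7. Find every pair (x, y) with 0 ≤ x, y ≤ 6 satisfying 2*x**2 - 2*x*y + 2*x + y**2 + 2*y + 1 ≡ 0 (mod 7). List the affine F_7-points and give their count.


Affine F_7-points: {(0, 6), (1, 3), (1, 4), (2, 4), (2, 5), (3, 2), (5, 2), (5, 6)}; count = 8.

For each of the 49 pairs (x, y) ∈ F_7², evaluate f(x, y) mod 7. Record the zeros.
  x = 0: [0↦1, 1↦4, 2↦2, 3↦2, 4↦4, 5↦1, 6↦0]  zeros at y ∈ {6}
  x = 1: [0↦5, 1↦6, 2↦2, 3↦0, 4↦0, 5↦2, 6↦6]  zeros at y ∈ {3, 4}
  x = 2: [0↦6, 1↦5, 2↦6, 3↦2, 4↦0, 5↦0, 6↦2]  zeros at y ∈ {4, 5}
  x = 3: [0↦4, 1↦1, 2↦0, 3↦1, 4↦4, 5↦2, 6↦2]  zeros at y ∈ {2}
  x = 4: [0↦6, 1↦1, 2↦5, 3↦4, 4↦5, 5↦1, 6↦6]  zeros at y ∈ ∅
  x = 5: [0↦5, 1↦5, 2↦0, 3↦4, 4↦3, 5↦4, 6↦0]  zeros at y ∈ {2, 6}
  x = 6: [0↦1, 1↦6, 2↦6, 3↦1, 4↦5, 5↦4, 6↦5]  zeros at y ∈ ∅
Collecting zeros: affine points = {(0, 6), (1, 3), (1, 4), (2, 4), (2, 5), (3, 2), (5, 2), (5, 6)}.
Total count |C(F_7)_aff| = 8.


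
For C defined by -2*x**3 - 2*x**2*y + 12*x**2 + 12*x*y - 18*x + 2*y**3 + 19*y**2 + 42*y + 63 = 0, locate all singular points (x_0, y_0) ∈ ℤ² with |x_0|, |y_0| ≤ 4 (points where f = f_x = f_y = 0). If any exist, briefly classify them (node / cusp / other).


Singular points: {(3, -3)}; classification: cusp.

Compute partial derivatives:
  f_x = -6*x**2 - 4*x*y + 24*x + 12*y - 18.
  f_y = -2*x**2 + 12*x + 6*y**2 + 38*y + 42.
Scan x_0 ∈ {−4, ..., 4}. For each x_0, f_y(x_0, y) is a polynomial in y; find its integer roots y ∈ {−4, ..., 4}, then test f_x and f at those candidates.
  x = -4: f_y(-4, y) = 6*y**2 + 38*y - 38; no integer root y with |y| ≤ 4.
  x = -3: f_y(-3, y) = 6*y**2 + 38*y - 12; no integer root y with |y| ≤ 4.
  x = -2: f_y(-2, y) = 6*y**2 + 38*y + 10; no integer root y with |y| ≤ 4.
  x = -1: f_y(-1, y) = 6*y**2 + 38*y + 28; no integer root y with |y| ≤ 4.
  x = 0: f_y(0, y) = 6*y**2 + 38*y + 42; no integer root y with |y| ≤ 4.
  x = 1: f_y(1, y) = 6*y**2 + 38*y + 52; vanishes at y ∈ {-2}. (1, -2): f_x = -16 ≠ 0.
  x = 2: f_y(2, y) = 6*y**2 + 38*y + 58; no integer root y with |y| ≤ 4.
  x = 3: f_y(3, y) = 6*y**2 + 38*y + 60; vanishes at y ∈ {-3}. (3, -3): f_x = 0, f = 0 — SINGULAR.
  x = 4: f_y(4, y) = 6*y**2 + 38*y + 58; no integer root y with |y| ≤ 4.
Only singular point on the grid: (3, -3).
Classify: substitute x = 3 + u, y = -3 + v and expand: f = -2*u**3 - 2*u**2*v + 2*v**3 + v**2.
No constant or linear terms (consistent with a singular point). Quadratic part: v**2. Cubic part: -2*u**3 - 2*u**2*v + 2*v**3.
The quadratic part v**2 is a perfect square, so there is a single (double) tangent line v = 0, i.e. y = -3. Restricting the cubic part to that line (v = 0) leaves -2*u**3 ≠ 0, so f is not divisible by v and the branch is v² ≈ 2*u**3 to lowest order — this is a cusp.
Classification: cusp.


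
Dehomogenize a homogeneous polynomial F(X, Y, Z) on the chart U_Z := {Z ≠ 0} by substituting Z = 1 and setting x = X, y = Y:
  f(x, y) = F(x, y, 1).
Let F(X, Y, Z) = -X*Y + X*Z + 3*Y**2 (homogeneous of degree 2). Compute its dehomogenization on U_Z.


f(x, y) = -x*y + x + 3*y**2

On U_Z we set Z = 1. Each monomial c·X^i·Y^j·Z^k in F becomes c·x^i·y^j·1^k = c·x^i·y^j.
Substituting Z = 1: F(X, Y, 1) = -x*y + x + 3*y**2.
Note: deg(f) ≤ deg(F) = 2; strict inequality happens when F is divisible by Z (lost terms).


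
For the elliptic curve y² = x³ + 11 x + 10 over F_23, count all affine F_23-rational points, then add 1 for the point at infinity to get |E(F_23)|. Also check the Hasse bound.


Affine points = {(3, 1), (3, 22), (4, 7), (4, 16), (5, 11), (5, 12), (6, 4), (6, 19), (7, 4), (7, 19), (8, 9), (8, 14), (10, 4), (10, 19), (11, 6), (11, 17), (13, 2), (13, 21), (15, 10), (15, 13), (16, 2), (16, 21), (17, 2), (17, 21), (21, 7), (21, 16)}; affine count = 26; |E(F_23)| = 27.

Discriminant check: Δ ∝ 4a³ + 27b² = 4·11³ + 27·10² = 4·1331 + 27·100 ≡ 20 (mod 23). Nonzero ⇒ E is nonsingular.
For each x ∈ F_23, compute rhs = x³ + 11·x + 10 mod 23, then count y ∈ F_23 with y² ≡ rhs.
  x = 0: rhs = 10, matching y values: none (0 points).
  x = 1: rhs = 22, matching y values: none (0 points).
  x = 2: rhs = 17, matching y values: none (0 points).
  x = 3: rhs = 1, matching y values: 1, 22 (2 points).
  x = 4: rhs = 3, matching y values: 7, 16 (2 points).
  x = 5: rhs = 6, matching y values: 11, 12 (2 points).
  x = 6: rhs = 16, matching y values: 4, 19 (2 points).
  x = 7: rhs = 16, matching y values: 4, 19 (2 points).
  x = 8: rhs = 12, matching y values: 9, 14 (2 points).
  x = 9: rhs = 10, matching y values: none (0 points).
  x = 10: rhs = 16, matching y values: 4, 19 (2 points).
  x = 11: rhs = 13, matching y values: 6, 17 (2 points).
  x = 12: rhs = 7, matching y values: none (0 points).
  x = 13: rhs = 4, matching y values: 2, 21 (2 points).
  x = 14: rhs = 10, matching y values: none (0 points).
  x = 15: rhs = 8, matching y values: 10, 13 (2 points).
  x = 16: rhs = 4, matching y values: 2, 21 (2 points).
  x = 17: rhs = 4, matching y values: 2, 21 (2 points).
  x = 18: rhs = 14, matching y values: none (0 points).
  x = 19: rhs = 17, matching y values: none (0 points).
  x = 20: rhs = 19, matching y values: none (0 points).
  x = 21: rhs = 3, matching y values: 7, 16 (2 points).
  x = 22: rhs = 21, matching y values: none (0 points).
Total affine count: 26.
Full point count |E(F_23)| = 26 + 1 = 27.
Hasse bound: |27 − (23+1)| = |3| = 3 ≤ 2√23 ≈ 9.5917 ✓.
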